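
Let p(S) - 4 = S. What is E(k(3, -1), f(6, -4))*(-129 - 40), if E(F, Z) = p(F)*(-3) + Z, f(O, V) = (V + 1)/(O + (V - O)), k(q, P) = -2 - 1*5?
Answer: -6591/4 ≈ -1647.8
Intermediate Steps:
k(q, P) = -7 (k(q, P) = -2 - 5 = -7)
p(S) = 4 + S
f(O, V) = (1 + V)/V
E(F, Z) = -12 + Z - 3*F (E(F, Z) = (4 + F)*(-3) + Z = (-12 - 3*F) + Z = -12 + Z - 3*F)
E(k(3, -1), f(6, -4))*(-129 - 40) = (-12 + (1 - 4)/(-4) - 3*(-7))*(-129 - 40) = (-12 - ¼*(-3) + 21)*(-169) = (-12 + ¾ + 21)*(-169) = (39/4)*(-169) = -6591/4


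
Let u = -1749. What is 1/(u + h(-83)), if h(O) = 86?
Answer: -1/1663 ≈ -0.00060132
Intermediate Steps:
1/(u + h(-83)) = 1/(-1749 + 86) = 1/(-1663) = -1/1663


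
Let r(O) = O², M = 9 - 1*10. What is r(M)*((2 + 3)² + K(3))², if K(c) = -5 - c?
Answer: 289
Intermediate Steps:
M = -1 (M = 9 - 10 = -1)
r(M)*((2 + 3)² + K(3))² = (-1)²*((2 + 3)² + (-5 - 1*3))² = 1*(5² + (-5 - 3))² = 1*(25 - 8)² = 1*17² = 1*289 = 289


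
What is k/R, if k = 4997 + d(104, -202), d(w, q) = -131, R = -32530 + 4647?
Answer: -4866/27883 ≈ -0.17452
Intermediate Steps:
R = -27883
k = 4866 (k = 4997 - 131 = 4866)
k/R = 4866/(-27883) = 4866*(-1/27883) = -4866/27883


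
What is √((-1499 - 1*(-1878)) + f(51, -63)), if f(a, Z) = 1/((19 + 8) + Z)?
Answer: √13643/6 ≈ 19.467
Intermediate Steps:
f(a, Z) = 1/(27 + Z)
√((-1499 - 1*(-1878)) + f(51, -63)) = √((-1499 - 1*(-1878)) + 1/(27 - 63)) = √((-1499 + 1878) + 1/(-36)) = √(379 - 1/36) = √(13643/36) = √13643/6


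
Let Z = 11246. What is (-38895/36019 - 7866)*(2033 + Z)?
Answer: -3762795190371/36019 ≈ -1.0447e+8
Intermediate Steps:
(-38895/36019 - 7866)*(2033 + Z) = (-38895/36019 - 7866)*(2033 + 11246) = (-38895*1/36019 - 7866)*13279 = (-38895/36019 - 7866)*13279 = -283364349/36019*13279 = -3762795190371/36019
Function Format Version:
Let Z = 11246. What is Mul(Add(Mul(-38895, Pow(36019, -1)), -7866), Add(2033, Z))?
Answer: Rational(-3762795190371, 36019) ≈ -1.0447e+8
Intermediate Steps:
Mul(Add(Mul(-38895, Pow(36019, -1)), -7866), Add(2033, Z)) = Mul(Add(Mul(-38895, Pow(36019, -1)), -7866), Add(2033, 11246)) = Mul(Add(Mul(-38895, Rational(1, 36019)), -7866), 13279) = Mul(Add(Rational(-38895, 36019), -7866), 13279) = Mul(Rational(-283364349, 36019), 13279) = Rational(-3762795190371, 36019)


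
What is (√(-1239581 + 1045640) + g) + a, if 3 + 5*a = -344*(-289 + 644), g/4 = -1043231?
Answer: -20986743/5 + 3*I*√21549 ≈ -4.1974e+6 + 440.39*I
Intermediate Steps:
g = -4172924 (g = 4*(-1043231) = -4172924)
a = -122123/5 (a = -⅗ + (-344*(-289 + 644))/5 = -⅗ + (-344*355)/5 = -⅗ + (⅕)*(-122120) = -⅗ - 24424 = -122123/5 ≈ -24425.)
(√(-1239581 + 1045640) + g) + a = (√(-1239581 + 1045640) - 4172924) - 122123/5 = (√(-193941) - 4172924) - 122123/5 = (3*I*√21549 - 4172924) - 122123/5 = (-4172924 + 3*I*√21549) - 122123/5 = -20986743/5 + 3*I*√21549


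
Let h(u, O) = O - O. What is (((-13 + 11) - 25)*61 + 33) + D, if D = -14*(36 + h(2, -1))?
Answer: -2118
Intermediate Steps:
h(u, O) = 0
D = -504 (D = -14*(36 + 0) = -14*36 = -504)
(((-13 + 11) - 25)*61 + 33) + D = (((-13 + 11) - 25)*61 + 33) - 504 = ((-2 - 25)*61 + 33) - 504 = (-27*61 + 33) - 504 = (-1647 + 33) - 504 = -1614 - 504 = -2118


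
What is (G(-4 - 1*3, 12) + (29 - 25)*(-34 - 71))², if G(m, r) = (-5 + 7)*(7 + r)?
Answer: 145924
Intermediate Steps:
G(m, r) = 14 + 2*r (G(m, r) = 2*(7 + r) = 14 + 2*r)
(G(-4 - 1*3, 12) + (29 - 25)*(-34 - 71))² = ((14 + 2*12) + (29 - 25)*(-34 - 71))² = ((14 + 24) + 4*(-105))² = (38 - 420)² = (-382)² = 145924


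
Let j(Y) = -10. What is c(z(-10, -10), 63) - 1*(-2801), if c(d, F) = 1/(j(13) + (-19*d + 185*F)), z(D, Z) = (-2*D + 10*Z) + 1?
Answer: 36821947/13146 ≈ 2801.0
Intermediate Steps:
z(D, Z) = 1 - 2*D + 10*Z
c(d, F) = 1/(-10 - 19*d + 185*F) (c(d, F) = 1/(-10 + (-19*d + 185*F)) = 1/(-10 - 19*d + 185*F))
c(z(-10, -10), 63) - 1*(-2801) = -1/(10 - 185*63 + 19*(1 - 2*(-10) + 10*(-10))) - 1*(-2801) = -1/(10 - 11655 + 19*(1 + 20 - 100)) + 2801 = -1/(10 - 11655 + 19*(-79)) + 2801 = -1/(10 - 11655 - 1501) + 2801 = -1/(-13146) + 2801 = -1*(-1/13146) + 2801 = 1/13146 + 2801 = 36821947/13146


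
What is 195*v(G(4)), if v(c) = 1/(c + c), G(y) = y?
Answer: 195/8 ≈ 24.375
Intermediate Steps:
v(c) = 1/(2*c)
195*v(G(4)) = 195*((1/2)/4) = 195*((1/2)*(1/4)) = 195*(1/8) = 195/8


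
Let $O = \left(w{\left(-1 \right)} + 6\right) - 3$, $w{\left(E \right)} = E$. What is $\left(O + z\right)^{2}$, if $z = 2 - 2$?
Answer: $4$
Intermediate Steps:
$z = 0$ ($z = 2 - 2 = 0$)
$O = 2$ ($O = \left(-1 + 6\right) - 3 = 5 - 3 = 2$)
$\left(O + z\right)^{2} = \left(2 + 0\right)^{2} = 2^{2} = 4$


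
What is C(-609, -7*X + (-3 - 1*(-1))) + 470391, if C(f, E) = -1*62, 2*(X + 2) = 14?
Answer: 470329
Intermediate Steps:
X = 5 (X = -2 + (½)*14 = -2 + 7 = 5)
C(f, E) = -62
C(-609, -7*X + (-3 - 1*(-1))) + 470391 = -62 + 470391 = 470329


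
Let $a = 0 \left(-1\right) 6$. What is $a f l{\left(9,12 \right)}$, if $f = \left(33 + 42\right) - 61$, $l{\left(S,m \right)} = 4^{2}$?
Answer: $0$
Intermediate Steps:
$l{\left(S,m \right)} = 16$
$f = 14$ ($f = 75 - 61 = 14$)
$a = 0$ ($a = 0 \cdot 6 = 0$)
$a f l{\left(9,12 \right)} = 0 \cdot 14 \cdot 16 = 0 \cdot 16 = 0$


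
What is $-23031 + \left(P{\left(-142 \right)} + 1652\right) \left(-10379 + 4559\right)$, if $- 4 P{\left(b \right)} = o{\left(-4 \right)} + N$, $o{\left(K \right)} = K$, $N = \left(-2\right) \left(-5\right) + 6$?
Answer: $-9620211$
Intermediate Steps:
$N = 16$ ($N = 10 + 6 = 16$)
$P{\left(b \right)} = -3$ ($P{\left(b \right)} = - \frac{-4 + 16}{4} = \left(- \frac{1}{4}\right) 12 = -3$)
$-23031 + \left(P{\left(-142 \right)} + 1652\right) \left(-10379 + 4559\right) = -23031 + \left(-3 + 1652\right) \left(-10379 + 4559\right) = -23031 + 1649 \left(-5820\right) = -23031 - 9597180 = -9620211$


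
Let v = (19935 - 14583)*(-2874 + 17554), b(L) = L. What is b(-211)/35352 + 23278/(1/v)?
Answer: 64654954846939949/35352 ≈ 1.8289e+12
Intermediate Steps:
v = 78567360 (v = 5352*14680 = 78567360)
b(-211)/35352 + 23278/(1/v) = -211/35352 + 23278/(1/78567360) = -211*1/35352 + 23278/(1/78567360) = -211/35352 + 23278*78567360 = -211/35352 + 1828891006080 = 64654954846939949/35352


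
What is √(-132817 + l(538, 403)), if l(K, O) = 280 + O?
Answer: I*√132134 ≈ 363.5*I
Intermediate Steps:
√(-132817 + l(538, 403)) = √(-132817 + (280 + 403)) = √(-132817 + 683) = √(-132134) = I*√132134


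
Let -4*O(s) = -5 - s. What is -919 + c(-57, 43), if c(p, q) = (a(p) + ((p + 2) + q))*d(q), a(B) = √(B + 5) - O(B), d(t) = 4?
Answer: -915 + 8*I*√13 ≈ -915.0 + 28.844*I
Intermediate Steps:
O(s) = 5/4 + s/4 (O(s) = -(-5 - s)/4 = 5/4 + s/4)
a(B) = -5/4 + √(5 + B) - B/4 (a(B) = √(B + 5) - (5/4 + B/4) = √(5 + B) + (-5/4 - B/4) = -5/4 + √(5 + B) - B/4)
c(p, q) = 3 + 3*p + 4*q + 4*√(5 + p) (c(p, q) = ((-5/4 + √(5 + p) - p/4) + ((p + 2) + q))*4 = ((-5/4 + √(5 + p) - p/4) + ((2 + p) + q))*4 = ((-5/4 + √(5 + p) - p/4) + (2 + p + q))*4 = (¾ + q + √(5 + p) + 3*p/4)*4 = 3 + 3*p + 4*q + 4*√(5 + p))
-919 + c(-57, 43) = -919 + (3 + 3*(-57) + 4*43 + 4*√(5 - 57)) = -919 + (3 - 171 + 172 + 4*√(-52)) = -919 + (3 - 171 + 172 + 4*(2*I*√13)) = -919 + (3 - 171 + 172 + 8*I*√13) = -919 + (4 + 8*I*√13) = -915 + 8*I*√13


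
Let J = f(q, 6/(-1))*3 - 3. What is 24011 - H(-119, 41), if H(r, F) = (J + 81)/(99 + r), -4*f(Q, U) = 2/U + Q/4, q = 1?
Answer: 7684769/320 ≈ 24015.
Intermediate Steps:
f(Q, U) = -1/(2*U) - Q/16 (f(Q, U) = -(2/U + Q/4)/4 = -1/(2*U) - Q/16)
J = -47/16 (J = ((-8 - 1*1*6/(-1))/(16*((6/(-1)))))*3 - 3 = ((-8 - 1*1*6*(-1))/(16*((6*(-1)))))*3 - 3 = ((1/16)*(-8 - 1*1*(-6))/(-6))*3 - 3 = ((1/16)*(-⅙)*(-8 + 6))*3 - 3 = ((1/16)*(-⅙)*(-2))*3 - 3 = (1/48)*3 - 3 = 1/16 - 3 = -47/16 ≈ -2.9375)
H(r, F) = 1249/(16*(99 + r)) (H(r, F) = (-47/16 + 81)/(99 + r) = 1249/(16*(99 + r)))
24011 - H(-119, 41) = 24011 - 1249/(16*(99 - 119)) = 24011 - 1249/(16*(-20)) = 24011 - 1249*(-1)/(16*20) = 24011 - 1*(-1249/320) = 24011 + 1249/320 = 7684769/320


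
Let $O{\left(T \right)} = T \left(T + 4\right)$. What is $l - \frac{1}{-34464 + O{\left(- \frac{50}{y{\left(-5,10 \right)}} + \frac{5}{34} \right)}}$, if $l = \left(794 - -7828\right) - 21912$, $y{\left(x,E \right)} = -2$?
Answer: $- \frac{518218018754}{38993079} \approx -13290.0$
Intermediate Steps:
$O{\left(T \right)} = T \left(4 + T\right)$
$l = -13290$ ($l = \left(794 + 7828\right) - 21912 = 8622 - 21912 = -13290$)
$l - \frac{1}{-34464 + O{\left(- \frac{50}{y{\left(-5,10 \right)}} + \frac{5}{34} \right)}} = -13290 - \frac{1}{-34464 + \left(- \frac{50}{-2} + \frac{5}{34}\right) \left(4 + \left(- \frac{50}{-2} + \frac{5}{34}\right)\right)} = -13290 - \frac{1}{-34464 + \left(\left(-50\right) \left(- \frac{1}{2}\right) + 5 \cdot \frac{1}{34}\right) \left(4 + \left(\left(-50\right) \left(- \frac{1}{2}\right) + 5 \cdot \frac{1}{34}\right)\right)} = -13290 - \frac{1}{-34464 + \left(25 + \frac{5}{34}\right) \left(4 + \left(25 + \frac{5}{34}\right)\right)} = -13290 - \frac{1}{-34464 + \frac{855 \left(4 + \frac{855}{34}\right)}{34}} = -13290 - \frac{1}{-34464 + \frac{855}{34} \cdot \frac{991}{34}} = -13290 - \frac{1}{-34464 + \frac{847305}{1156}} = -13290 - \frac{1}{- \frac{38993079}{1156}} = -13290 - - \frac{1156}{38993079} = -13290 + \frac{1156}{38993079} = - \frac{518218018754}{38993079}$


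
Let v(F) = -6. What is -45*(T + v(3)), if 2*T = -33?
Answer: 2025/2 ≈ 1012.5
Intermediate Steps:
T = -33/2 (T = (½)*(-33) = -33/2 ≈ -16.500)
-45*(T + v(3)) = -45*(-33/2 - 6) = -45*(-45/2) = 2025/2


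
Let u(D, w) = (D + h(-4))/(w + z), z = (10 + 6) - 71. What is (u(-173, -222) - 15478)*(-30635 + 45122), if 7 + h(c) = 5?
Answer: -62109115497/277 ≈ -2.2422e+8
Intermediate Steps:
h(c) = -2 (h(c) = -7 + 5 = -2)
z = -55 (z = 16 - 71 = -55)
u(D, w) = (-2 + D)/(-55 + w) (u(D, w) = (D - 2)/(w - 55) = (-2 + D)/(-55 + w))
(u(-173, -222) - 15478)*(-30635 + 45122) = ((-2 - 173)/(-55 - 222) - 15478)*(-30635 + 45122) = (-175/(-277) - 15478)*14487 = (-1/277*(-175) - 15478)*14487 = (175/277 - 15478)*14487 = -4287231/277*14487 = -62109115497/277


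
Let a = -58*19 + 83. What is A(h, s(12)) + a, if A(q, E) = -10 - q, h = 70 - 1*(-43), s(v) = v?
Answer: -1142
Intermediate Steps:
a = -1019 (a = -1102 + 83 = -1019)
h = 113 (h = 70 + 43 = 113)
A(h, s(12)) + a = (-10 - 1*113) - 1019 = (-10 - 113) - 1019 = -123 - 1019 = -1142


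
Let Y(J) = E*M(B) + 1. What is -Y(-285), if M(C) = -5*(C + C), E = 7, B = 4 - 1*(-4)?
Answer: 559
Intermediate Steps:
B = 8 (B = 4 + 4 = 8)
M(C) = -10*C
Y(J) = -559 (Y(J) = 7*(-10*8) + 1 = 7*(-80) + 1 = -560 + 1 = -559)
-Y(-285) = -1*(-559) = 559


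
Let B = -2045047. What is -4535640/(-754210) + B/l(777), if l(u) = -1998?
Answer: 155145710659/150691158 ≈ 1029.6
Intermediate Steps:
-4535640/(-754210) + B/l(777) = -4535640/(-754210) - 2045047/(-1998) = -4535640*(-1/754210) - 2045047*(-1/1998) = 453564/75421 + 2045047/1998 = 155145710659/150691158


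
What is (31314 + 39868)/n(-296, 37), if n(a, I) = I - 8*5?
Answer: -71182/3 ≈ -23727.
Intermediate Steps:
n(a, I) = -40 + I (n(a, I) = I - 40 = -40 + I)
(31314 + 39868)/n(-296, 37) = (31314 + 39868)/(-40 + 37) = 71182/(-3) = 71182*(-1/3) = -71182/3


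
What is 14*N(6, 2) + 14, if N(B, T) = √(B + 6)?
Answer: 14 + 28*√3 ≈ 62.497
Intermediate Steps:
N(B, T) = √(6 + B)
14*N(6, 2) + 14 = 14*√(6 + 6) + 14 = 14*√12 + 14 = 14*(2*√3) + 14 = 28*√3 + 14 = 14 + 28*√3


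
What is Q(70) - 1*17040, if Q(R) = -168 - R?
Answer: -17278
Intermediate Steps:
Q(70) - 1*17040 = (-168 - 1*70) - 1*17040 = (-168 - 70) - 17040 = -238 - 17040 = -17278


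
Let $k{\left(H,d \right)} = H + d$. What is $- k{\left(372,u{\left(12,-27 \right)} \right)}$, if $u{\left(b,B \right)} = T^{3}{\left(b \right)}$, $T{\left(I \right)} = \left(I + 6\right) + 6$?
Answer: $-14196$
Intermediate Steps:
$T{\left(I \right)} = 12 + I$ ($T{\left(I \right)} = \left(6 + I\right) + 6 = 12 + I$)
$u{\left(b,B \right)} = \left(12 + b\right)^{3}$
$- k{\left(372,u{\left(12,-27 \right)} \right)} = - (372 + \left(12 + 12\right)^{3}) = - (372 + 24^{3}) = - (372 + 13824) = \left(-1\right) 14196 = -14196$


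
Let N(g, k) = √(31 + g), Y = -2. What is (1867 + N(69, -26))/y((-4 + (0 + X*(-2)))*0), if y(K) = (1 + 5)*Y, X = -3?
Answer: -1877/12 ≈ -156.42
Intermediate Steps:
y(K) = -12 (y(K) = (1 + 5)*(-2) = 6*(-2) = -12)
(1867 + N(69, -26))/y((-4 + (0 + X*(-2)))*0) = (1867 + √(31 + 69))/(-12) = (1867 + √100)*(-1/12) = (1867 + 10)*(-1/12) = 1877*(-1/12) = -1877/12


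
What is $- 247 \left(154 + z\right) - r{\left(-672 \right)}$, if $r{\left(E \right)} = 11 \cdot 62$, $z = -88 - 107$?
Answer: $9445$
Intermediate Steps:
$z = -195$ ($z = -88 - 107 = -195$)
$r{\left(E \right)} = 682$
$- 247 \left(154 + z\right) - r{\left(-672 \right)} = - 247 \left(154 - 195\right) - 682 = \left(-247\right) \left(-41\right) - 682 = 10127 - 682 = 9445$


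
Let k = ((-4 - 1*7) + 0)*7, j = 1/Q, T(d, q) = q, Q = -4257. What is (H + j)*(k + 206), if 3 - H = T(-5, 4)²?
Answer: -55342/33 ≈ -1677.0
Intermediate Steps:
j = -1/4257 (j = 1/(-4257) = -1/4257 ≈ -0.00023491)
k = -77 (k = ((-4 - 7) + 0)*7 = (-11 + 0)*7 = -11*7 = -77)
H = -13 (H = 3 - 1*4² = 3 - 1*16 = 3 - 16 = -13)
(H + j)*(k + 206) = (-13 - 1/4257)*(-77 + 206) = -55342/4257*129 = -55342/33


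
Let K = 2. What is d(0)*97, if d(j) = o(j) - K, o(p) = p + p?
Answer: -194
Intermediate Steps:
o(p) = 2*p
d(j) = -2 + 2*j (d(j) = 2*j - 1*2 = 2*j - 2 = -2 + 2*j)
d(0)*97 = (-2 + 2*0)*97 = (-2 + 0)*97 = -2*97 = -194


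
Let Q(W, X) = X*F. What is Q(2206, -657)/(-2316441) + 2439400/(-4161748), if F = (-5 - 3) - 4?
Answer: -473628116386/803370308239 ≈ -0.58955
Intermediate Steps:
F = -12 (F = -8 - 4 = -12)
Q(W, X) = -12*X (Q(W, X) = X*(-12) = -12*X)
Q(2206, -657)/(-2316441) + 2439400/(-4161748) = -12*(-657)/(-2316441) + 2439400/(-4161748) = 7884*(-1/2316441) + 2439400*(-1/4161748) = -2628/772147 - 609850/1040437 = -473628116386/803370308239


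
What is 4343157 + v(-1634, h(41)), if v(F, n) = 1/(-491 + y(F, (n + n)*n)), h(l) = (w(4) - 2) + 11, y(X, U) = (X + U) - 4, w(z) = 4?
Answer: 7778594186/1791 ≈ 4.3432e+6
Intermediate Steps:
y(X, U) = -4 + U + X (y(X, U) = (U + X) - 4 = -4 + U + X)
h(l) = 13 (h(l) = (4 - 2) + 11 = 2 + 11 = 13)
v(F, n) = 1/(-495 + F + 2*n**2) (v(F, n) = 1/(-491 + (-4 + (n + n)*n + F)) = 1/(-491 + (-4 + (2*n)*n + F)) = 1/(-491 + (-4 + 2*n**2 + F)) = 1/(-491 + (-4 + F + 2*n**2)) = 1/(-495 + F + 2*n**2))
4343157 + v(-1634, h(41)) = 4343157 + 1/(-495 - 1634 + 2*13**2) = 4343157 + 1/(-495 - 1634 + 2*169) = 4343157 + 1/(-495 - 1634 + 338) = 4343157 + 1/(-1791) = 4343157 - 1/1791 = 7778594186/1791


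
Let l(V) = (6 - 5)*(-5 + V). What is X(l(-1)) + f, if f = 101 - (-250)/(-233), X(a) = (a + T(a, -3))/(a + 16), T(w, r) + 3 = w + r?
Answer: 114318/1165 ≈ 98.127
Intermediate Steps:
l(V) = -5 + V (l(V) = 1*(-5 + V) = -5 + V)
T(w, r) = -3 + r + w (T(w, r) = -3 + (w + r) = -3 + (r + w) = -3 + r + w)
X(a) = (-6 + 2*a)/(16 + a) (X(a) = (a + (-3 - 3 + a))/(a + 16) = (a + (-6 + a))/(16 + a) = (-6 + 2*a)/(16 + a))
f = 23283/233 (f = 101 - (-250)*(-1)/233 = 101 - 1*250/233 = 101 - 250/233 = 23283/233 ≈ 99.927)
X(l(-1)) + f = 2*(-3 + (-5 - 1))/(16 + (-5 - 1)) + 23283/233 = 2*(-3 - 6)/(16 - 6) + 23283/233 = 2*(-9)/10 + 23283/233 = 2*(1/10)*(-9) + 23283/233 = -9/5 + 23283/233 = 114318/1165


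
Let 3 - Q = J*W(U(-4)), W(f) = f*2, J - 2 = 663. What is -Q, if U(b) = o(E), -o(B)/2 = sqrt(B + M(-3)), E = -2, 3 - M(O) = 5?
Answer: -3 - 5320*I ≈ -3.0 - 5320.0*I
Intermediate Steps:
J = 665 (J = 2 + 663 = 665)
M(O) = -2 (M(O) = 3 - 1*5 = 3 - 5 = -2)
o(B) = -2*sqrt(-2 + B) (o(B) = -2*sqrt(B - 2) = -2*sqrt(-2 + B))
U(b) = -4*I (U(b) = -2*sqrt(-2 - 2) = -4*I)
W(f) = 2*f
Q = 3 + 5320*I (Q = 3 - 665*2*(-4*I) = 3 - 665*(-8*I) = 3 - (-5320)*I = 3 + 5320*I ≈ 3.0 + 5320.0*I)
-Q = -(3 + 5320*I) = -3 - 5320*I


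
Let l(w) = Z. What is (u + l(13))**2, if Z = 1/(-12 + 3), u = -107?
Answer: 929296/81 ≈ 11473.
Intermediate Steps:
Z = -1/9 (Z = 1/(-9) = -1/9 ≈ -0.11111)
l(w) = -1/9
(u + l(13))**2 = (-107 - 1/9)**2 = (-964/9)**2 = 929296/81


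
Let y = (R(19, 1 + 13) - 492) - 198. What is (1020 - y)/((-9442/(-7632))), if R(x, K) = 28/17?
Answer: 110824272/80257 ≈ 1380.9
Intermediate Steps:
R(x, K) = 28/17 (R(x, K) = 28*(1/17) = 28/17)
y = -11702/17 (y = (28/17 - 492) - 198 = -8336/17 - 198 = -11702/17 ≈ -688.35)
(1020 - y)/((-9442/(-7632))) = (1020 - 1*(-11702/17))/((-9442/(-7632))) = (1020 + 11702/17)/((-9442*(-1/7632))) = 29042/(17*(4721/3816)) = (29042/17)*(3816/4721) = 110824272/80257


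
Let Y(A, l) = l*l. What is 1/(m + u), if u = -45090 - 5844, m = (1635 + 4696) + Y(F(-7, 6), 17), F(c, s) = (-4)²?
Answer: -1/44314 ≈ -2.2566e-5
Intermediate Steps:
F(c, s) = 16
Y(A, l) = l²
m = 6620 (m = (1635 + 4696) + 17² = 6331 + 289 = 6620)
u = -50934
1/(m + u) = 1/(6620 - 50934) = 1/(-44314) = -1/44314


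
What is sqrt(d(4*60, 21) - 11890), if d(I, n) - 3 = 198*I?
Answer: sqrt(35633) ≈ 188.77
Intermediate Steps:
d(I, n) = 3 + 198*I
sqrt(d(4*60, 21) - 11890) = sqrt((3 + 198*(4*60)) - 11890) = sqrt((3 + 198*240) - 11890) = sqrt((3 + 47520) - 11890) = sqrt(47523 - 11890) = sqrt(35633)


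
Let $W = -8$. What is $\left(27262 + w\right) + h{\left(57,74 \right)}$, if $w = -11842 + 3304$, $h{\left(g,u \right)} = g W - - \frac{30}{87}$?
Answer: $\frac{529782}{29} \approx 18268.0$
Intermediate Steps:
$h{\left(g,u \right)} = \frac{10}{29} - 8 g$ ($h{\left(g,u \right)} = g \left(-8\right) - - \frac{30}{87} = - 8 g - \left(-30\right) \frac{1}{87} = - 8 g - - \frac{10}{29} = - 8 g + \frac{10}{29} = \frac{10}{29} - 8 g$)
$w = -8538$
$\left(27262 + w\right) + h{\left(57,74 \right)} = \left(27262 - 8538\right) + \left(\frac{10}{29} - 456\right) = 18724 + \left(\frac{10}{29} - 456\right) = 18724 - \frac{13214}{29} = \frac{529782}{29}$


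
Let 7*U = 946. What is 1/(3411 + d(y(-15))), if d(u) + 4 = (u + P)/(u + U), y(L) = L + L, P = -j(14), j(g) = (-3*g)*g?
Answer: 368/1255729 ≈ 0.00029306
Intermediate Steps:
j(g) = -3*g**2
P = 588 (P = -(-3)*14**2 = -(-3)*196 = -1*(-588) = 588)
U = 946/7 (U = (1/7)*946 = 946/7 ≈ 135.14)
y(L) = 2*L
d(u) = -4 + (588 + u)/(946/7 + u) (d(u) = -4 + (u + 588)/(u + 946/7) = -4 + (588 + u)/(946/7 + u))
1/(3411 + d(y(-15))) = 1/(3411 + (332 - 42*(-15))/(946 + 7*(2*(-15)))) = 1/(3411 + (332 - 21*(-30))/(946 + 7*(-30))) = 1/(3411 + (332 + 630)/(946 - 210)) = 1/(3411 + 962/736) = 1/(3411 + (1/736)*962) = 1/(3411 + 481/368) = 1/(1255729/368) = 368/1255729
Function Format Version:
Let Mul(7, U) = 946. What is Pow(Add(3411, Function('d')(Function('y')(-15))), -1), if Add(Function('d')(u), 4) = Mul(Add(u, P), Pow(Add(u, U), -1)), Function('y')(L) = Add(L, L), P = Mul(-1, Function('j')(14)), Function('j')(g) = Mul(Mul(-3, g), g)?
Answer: Rational(368, 1255729) ≈ 0.00029306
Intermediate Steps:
Function('j')(g) = Mul(-3, Pow(g, 2))
P = 588 (P = Mul(-1, Mul(-3, Pow(14, 2))) = Mul(-1, Mul(-3, 196)) = Mul(-1, -588) = 588)
U = Rational(946, 7) (U = Mul(Rational(1, 7), 946) = Rational(946, 7) ≈ 135.14)
Function('y')(L) = Mul(2, L)
Function('d')(u) = Add(-4, Mul(Pow(Add(Rational(946, 7), u), -1), Add(588, u))) (Function('d')(u) = Add(-4, Mul(Add(u, 588), Pow(Add(u, Rational(946, 7)), -1))) = Add(-4, Mul(Add(588, u), Pow(Add(Rational(946, 7), u), -1))) = Add(-4, Mul(Pow(Add(Rational(946, 7), u), -1), Add(588, u))))
Pow(Add(3411, Function('d')(Function('y')(-15))), -1) = Pow(Add(3411, Mul(Pow(Add(946, Mul(7, Mul(2, -15))), -1), Add(332, Mul(-21, Mul(2, -15))))), -1) = Pow(Add(3411, Mul(Pow(Add(946, Mul(7, -30)), -1), Add(332, Mul(-21, -30)))), -1) = Pow(Add(3411, Mul(Pow(Add(946, -210), -1), Add(332, 630))), -1) = Pow(Add(3411, Mul(Pow(736, -1), 962)), -1) = Pow(Add(3411, Mul(Rational(1, 736), 962)), -1) = Pow(Add(3411, Rational(481, 368)), -1) = Pow(Rational(1255729, 368), -1) = Rational(368, 1255729)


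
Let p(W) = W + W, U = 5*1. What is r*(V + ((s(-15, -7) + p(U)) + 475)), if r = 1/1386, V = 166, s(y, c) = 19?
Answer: 335/693 ≈ 0.48341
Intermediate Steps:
U = 5
p(W) = 2*W
r = 1/1386 ≈ 0.00072150
r*(V + ((s(-15, -7) + p(U)) + 475)) = (166 + ((19 + 2*5) + 475))/1386 = (166 + ((19 + 10) + 475))/1386 = (166 + (29 + 475))/1386 = (166 + 504)/1386 = (1/1386)*670 = 335/693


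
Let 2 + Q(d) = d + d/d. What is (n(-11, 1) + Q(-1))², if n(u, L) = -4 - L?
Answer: 49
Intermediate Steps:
Q(d) = -1 + d (Q(d) = -2 + (d + d/d) = -2 + (d + 1) = -2 + (1 + d) = -1 + d)
(n(-11, 1) + Q(-1))² = ((-4 - 1*1) + (-1 - 1))² = ((-4 - 1) - 2)² = (-5 - 2)² = (-7)² = 49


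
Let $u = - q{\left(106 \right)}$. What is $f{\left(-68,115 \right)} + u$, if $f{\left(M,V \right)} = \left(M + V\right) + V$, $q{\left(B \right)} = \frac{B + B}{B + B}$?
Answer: $161$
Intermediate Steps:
$q{\left(B \right)} = 1$ ($q{\left(B \right)} = \frac{2 B}{2 B} = 2 B \frac{1}{2 B} = 1$)
$f{\left(M,V \right)} = M + 2 V$
$u = -1$ ($u = \left(-1\right) 1 = -1$)
$f{\left(-68,115 \right)} + u = \left(-68 + 2 \cdot 115\right) - 1 = \left(-68 + 230\right) - 1 = 162 - 1 = 161$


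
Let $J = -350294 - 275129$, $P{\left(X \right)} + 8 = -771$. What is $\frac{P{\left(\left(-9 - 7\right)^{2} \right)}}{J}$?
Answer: $\frac{41}{32917} \approx 0.0012456$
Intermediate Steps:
$P{\left(X \right)} = -779$ ($P{\left(X \right)} = -8 - 771 = -779$)
$J = -625423$
$\frac{P{\left(\left(-9 - 7\right)^{2} \right)}}{J} = - \frac{779}{-625423} = \left(-779\right) \left(- \frac{1}{625423}\right) = \frac{41}{32917}$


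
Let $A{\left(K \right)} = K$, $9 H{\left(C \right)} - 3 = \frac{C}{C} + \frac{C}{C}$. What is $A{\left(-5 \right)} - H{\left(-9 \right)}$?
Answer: $- \frac{50}{9} \approx -5.5556$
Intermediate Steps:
$H{\left(C \right)} = \frac{5}{9}$ ($H{\left(C \right)} = \frac{1}{3} + \frac{\frac{C}{C} + \frac{C}{C}}{9} = \frac{1}{3} + \frac{1 + 1}{9} = \frac{1}{3} + \frac{1}{9} \cdot 2 = \frac{1}{3} + \frac{2}{9} = \frac{5}{9}$)
$A{\left(-5 \right)} - H{\left(-9 \right)} = -5 - \frac{5}{9} = - \frac{50}{9}$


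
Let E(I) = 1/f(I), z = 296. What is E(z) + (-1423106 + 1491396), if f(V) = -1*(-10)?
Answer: 682901/10 ≈ 68290.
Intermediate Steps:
f(V) = 10
E(I) = ⅒ (E(I) = 1/10 = ⅒)
E(z) + (-1423106 + 1491396) = ⅒ + (-1423106 + 1491396) = ⅒ + 68290 = 682901/10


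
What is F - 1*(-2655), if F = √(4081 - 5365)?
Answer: 2655 + 2*I*√321 ≈ 2655.0 + 35.833*I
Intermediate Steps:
F = 2*I*√321 (F = √(-1284) = 2*I*√321 ≈ 35.833*I)
F - 1*(-2655) = 2*I*√321 - 1*(-2655) = 2*I*√321 + 2655 = 2655 + 2*I*√321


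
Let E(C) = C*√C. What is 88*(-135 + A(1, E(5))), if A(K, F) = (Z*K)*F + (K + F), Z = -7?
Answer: -11792 - 2640*√5 ≈ -17695.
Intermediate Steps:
E(C) = C^(3/2)
A(K, F) = F + K - 7*F*K (A(K, F) = (-7*K)*F + (K + F) = -7*F*K + (F + K) = F + K - 7*F*K)
88*(-135 + A(1, E(5))) = 88*(-135 + (5^(3/2) + 1 - 7*5^(3/2)*1)) = 88*(-135 + (5*√5 + 1 - 7*5*√5*1)) = 88*(-135 + (5*√5 + 1 - 35*√5)) = 88*(-135 + (1 - 30*√5)) = 88*(-134 - 30*√5) = -11792 - 2640*√5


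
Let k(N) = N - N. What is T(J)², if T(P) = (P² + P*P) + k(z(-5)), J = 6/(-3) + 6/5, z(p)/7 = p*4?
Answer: 1024/625 ≈ 1.6384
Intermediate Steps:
z(p) = 28*p (z(p) = 7*(p*4) = 7*(4*p) = 28*p)
k(N) = 0
J = -⅘ (J = 6*(-⅓) + 6*(⅕) = -2 + 6/5 = -⅘ ≈ -0.80000)
T(P) = 2*P² (T(P) = (P² + P*P) + 0 = (P² + P²) + 0 = 2*P² + 0 = 2*P²)
T(J)² = (2*(-⅘)²)² = (2*(16/25))² = (32/25)² = 1024/625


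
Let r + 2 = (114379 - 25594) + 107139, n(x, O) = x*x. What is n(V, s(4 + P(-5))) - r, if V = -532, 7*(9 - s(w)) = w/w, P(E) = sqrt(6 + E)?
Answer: 87102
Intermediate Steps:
s(w) = 62/7 (s(w) = 9 - w/(7*w) = 9 - 1/7*1 = 9 - 1/7 = 62/7)
n(x, O) = x**2
r = 195922 (r = -2 + ((114379 - 25594) + 107139) = -2 + (88785 + 107139) = -2 + 195924 = 195922)
n(V, s(4 + P(-5))) - r = (-532)**2 - 1*195922 = 283024 - 195922 = 87102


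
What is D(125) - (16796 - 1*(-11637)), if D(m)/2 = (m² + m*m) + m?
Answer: 34317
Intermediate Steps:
D(m) = 2*m + 4*m² (D(m) = 2*((m² + m*m) + m) = 2*((m² + m²) + m) = 2*(2*m² + m) = 2*(m + 2*m²) = 2*m + 4*m²)
D(125) - (16796 - 1*(-11637)) = 2*125*(1 + 2*125) - (16796 - 1*(-11637)) = 2*125*(1 + 250) - (16796 + 11637) = 2*125*251 - 1*28433 = 62750 - 28433 = 34317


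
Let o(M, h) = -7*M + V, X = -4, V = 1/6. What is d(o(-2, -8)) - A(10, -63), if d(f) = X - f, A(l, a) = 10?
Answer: -169/6 ≈ -28.167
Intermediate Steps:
V = ⅙ ≈ 0.16667
o(M, h) = ⅙ - 7*M (o(M, h) = -7*M + ⅙ = ⅙ - 7*M)
d(f) = -4 - f
d(o(-2, -8)) - A(10, -63) = (-4 - (⅙ - 7*(-2))) - 1*10 = (-4 - (⅙ + 14)) - 10 = (-4 - 1*85/6) - 10 = (-4 - 85/6) - 10 = -109/6 - 10 = -169/6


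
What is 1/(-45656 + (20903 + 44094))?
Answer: 1/19341 ≈ 5.1704e-5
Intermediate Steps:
1/(-45656 + (20903 + 44094)) = 1/(-45656 + 64997) = 1/19341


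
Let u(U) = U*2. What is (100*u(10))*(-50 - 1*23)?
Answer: -146000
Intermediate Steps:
u(U) = 2*U
(100*u(10))*(-50 - 1*23) = (100*(2*10))*(-50 - 1*23) = (100*20)*(-50 - 23) = 2000*(-73) = -146000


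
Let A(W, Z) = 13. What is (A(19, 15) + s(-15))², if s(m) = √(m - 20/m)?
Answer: (39 + I*√123)²/9 ≈ 155.33 + 96.118*I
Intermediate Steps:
(A(19, 15) + s(-15))² = (13 + √(-15 - 20/(-15)))² = (13 + √(-15 - 20*(-1/15)))² = (13 + √(-15 + 4/3))² = (13 + √(-41/3))² = (13 + I*√123/3)²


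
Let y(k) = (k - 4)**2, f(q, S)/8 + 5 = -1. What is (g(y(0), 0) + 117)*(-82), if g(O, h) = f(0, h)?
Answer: -5658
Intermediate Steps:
f(q, S) = -48 (f(q, S) = -40 + 8*(-1) = -40 - 8 = -48)
y(k) = (-4 + k)**2
g(O, h) = -48
(g(y(0), 0) + 117)*(-82) = (-48 + 117)*(-82) = 69*(-82) = -5658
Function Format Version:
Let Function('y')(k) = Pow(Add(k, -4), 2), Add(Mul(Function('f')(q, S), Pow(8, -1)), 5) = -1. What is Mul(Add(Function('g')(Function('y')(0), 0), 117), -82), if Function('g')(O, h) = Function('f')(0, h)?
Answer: -5658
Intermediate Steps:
Function('f')(q, S) = -48 (Function('f')(q, S) = Add(-40, Mul(8, -1)) = Add(-40, -8) = -48)
Function('y')(k) = Pow(Add(-4, k), 2)
Function('g')(O, h) = -48
Mul(Add(Function('g')(Function('y')(0), 0), 117), -82) = Mul(Add(-48, 117), -82) = Mul(69, -82) = -5658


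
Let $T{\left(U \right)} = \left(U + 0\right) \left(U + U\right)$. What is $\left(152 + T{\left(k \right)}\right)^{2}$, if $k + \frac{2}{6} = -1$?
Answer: $\frac{1960000}{81} \approx 24198.0$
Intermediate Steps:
$k = - \frac{4}{3}$ ($k = - \frac{1}{3} - 1 = - \frac{4}{3} \approx -1.3333$)
$T{\left(U \right)} = 2 U^{2}$ ($T{\left(U \right)} = U 2 U = 2 U^{2}$)
$\left(152 + T{\left(k \right)}\right)^{2} = \left(152 + 2 \left(- \frac{4}{3}\right)^{2}\right)^{2} = \left(152 + 2 \cdot \frac{16}{9}\right)^{2} = \left(152 + \frac{32}{9}\right)^{2} = \left(\frac{1400}{9}\right)^{2} = \frac{1960000}{81}$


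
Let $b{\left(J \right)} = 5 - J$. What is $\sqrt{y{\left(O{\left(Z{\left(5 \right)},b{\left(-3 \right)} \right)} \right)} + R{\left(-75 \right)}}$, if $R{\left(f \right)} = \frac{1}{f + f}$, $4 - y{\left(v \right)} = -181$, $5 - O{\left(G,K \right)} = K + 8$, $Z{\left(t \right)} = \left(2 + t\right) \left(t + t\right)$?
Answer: $\frac{\sqrt{166494}}{30} \approx 13.601$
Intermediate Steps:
$Z{\left(t \right)} = 2 t \left(2 + t\right)$ ($Z{\left(t \right)} = \left(2 + t\right) 2 t = 2 t \left(2 + t\right)$)
$O{\left(G,K \right)} = -3 - K$ ($O{\left(G,K \right)} = 5 - \left(K + 8\right) = 5 - \left(8 + K\right) = -3 - K$)
$y{\left(v \right)} = 185$ ($y{\left(v \right)} = 4 - -181 = 4 + 181 = 185$)
$R{\left(f \right)} = \frac{1}{2 f}$
$\sqrt{y{\left(O{\left(Z{\left(5 \right)},b{\left(-3 \right)} \right)} \right)} + R{\left(-75 \right)}} = \sqrt{185 + \frac{1}{2 \left(-75\right)}} = \sqrt{185 + \frac{1}{2} \left(- \frac{1}{75}\right)} = \sqrt{185 - \frac{1}{150}} = \sqrt{\frac{27749}{150}} = \frac{\sqrt{166494}}{30}$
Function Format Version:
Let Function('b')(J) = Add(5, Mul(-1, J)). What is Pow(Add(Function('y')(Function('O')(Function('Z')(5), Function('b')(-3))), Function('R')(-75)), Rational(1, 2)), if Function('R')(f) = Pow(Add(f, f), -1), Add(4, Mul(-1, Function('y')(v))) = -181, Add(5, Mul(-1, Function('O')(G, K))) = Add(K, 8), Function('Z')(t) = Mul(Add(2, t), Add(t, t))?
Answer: Mul(Rational(1, 30), Pow(166494, Rational(1, 2))) ≈ 13.601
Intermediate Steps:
Function('Z')(t) = Mul(2, t, Add(2, t)) (Function('Z')(t) = Mul(Add(2, t), Mul(2, t)) = Mul(2, t, Add(2, t)))
Function('O')(G, K) = Add(-3, Mul(-1, K)) (Function('O')(G, K) = Add(5, Mul(-1, Add(K, 8))) = Add(5, Mul(-1, Add(8, K))) = Add(5, Add(-8, Mul(-1, K))) = Add(-3, Mul(-1, K)))
Function('y')(v) = 185 (Function('y')(v) = Add(4, Mul(-1, -181)) = Add(4, 181) = 185)
Function('R')(f) = Mul(Rational(1, 2), Pow(f, -1)) (Function('R')(f) = Pow(Mul(2, f), -1) = Mul(Rational(1, 2), Pow(f, -1)))
Pow(Add(Function('y')(Function('O')(Function('Z')(5), Function('b')(-3))), Function('R')(-75)), Rational(1, 2)) = Pow(Add(185, Mul(Rational(1, 2), Pow(-75, -1))), Rational(1, 2)) = Pow(Add(185, Mul(Rational(1, 2), Rational(-1, 75))), Rational(1, 2)) = Pow(Add(185, Rational(-1, 150)), Rational(1, 2)) = Pow(Rational(27749, 150), Rational(1, 2)) = Mul(Rational(1, 30), Pow(166494, Rational(1, 2)))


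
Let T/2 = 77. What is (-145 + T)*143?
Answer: 1287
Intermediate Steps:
T = 154 (T = 2*77 = 154)
(-145 + T)*143 = (-145 + 154)*143 = 9*143 = 1287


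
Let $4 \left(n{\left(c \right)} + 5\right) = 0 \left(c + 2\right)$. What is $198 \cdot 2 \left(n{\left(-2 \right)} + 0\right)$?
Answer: $-1980$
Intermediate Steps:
$n{\left(c \right)} = -5$ ($n{\left(c \right)} = -5 + \frac{0 \left(c + 2\right)}{4} = -5 + \frac{0 \left(2 + c\right)}{4} = -5 + \frac{1}{4} \cdot 0 = -5 + 0 = -5$)
$198 \cdot 2 \left(n{\left(-2 \right)} + 0\right) = 198 \cdot 2 \left(-5 + 0\right) = 198 \cdot 2 \left(-5\right) = 198 \left(-10\right) = -1980$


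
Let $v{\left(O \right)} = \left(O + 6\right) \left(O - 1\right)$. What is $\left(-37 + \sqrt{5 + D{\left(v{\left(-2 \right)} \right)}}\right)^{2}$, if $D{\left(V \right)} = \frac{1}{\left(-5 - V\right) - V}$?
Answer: $\frac{26107}{19} - \frac{296 \sqrt{114}}{19} \approx 1207.7$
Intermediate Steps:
$v{\left(O \right)} = \left(-1 + O\right) \left(6 + O\right)$ ($v{\left(O \right)} = \left(6 + O\right) \left(-1 + O\right) = \left(-1 + O\right) \left(6 + O\right)$)
$D{\left(V \right)} = \frac{1}{-5 - 2 V}$
$\left(-37 + \sqrt{5 + D{\left(v{\left(-2 \right)} \right)}}\right)^{2} = \left(-37 + \sqrt{5 - \frac{1}{5 + 2 \left(-6 + \left(-2\right)^{2} + 5 \left(-2\right)\right)}}\right)^{2} = \left(-37 + \sqrt{5 - \frac{1}{5 + 2 \left(-6 + 4 - 10\right)}}\right)^{2} = \left(-37 + \sqrt{5 - \frac{1}{5 + 2 \left(-12\right)}}\right)^{2} = \left(-37 + \sqrt{5 - \frac{1}{5 - 24}}\right)^{2} = \left(-37 + \sqrt{5 - \frac{1}{-19}}\right)^{2} = \left(-37 + \sqrt{5 - - \frac{1}{19}}\right)^{2} = \left(-37 + \sqrt{5 + \frac{1}{19}}\right)^{2} = \left(-37 + \sqrt{\frac{96}{19}}\right)^{2} = \left(-37 + \frac{4 \sqrt{114}}{19}\right)^{2}$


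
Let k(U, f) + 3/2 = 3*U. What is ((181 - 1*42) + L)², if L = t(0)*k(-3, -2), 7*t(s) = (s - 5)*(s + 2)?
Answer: 23716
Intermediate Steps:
k(U, f) = -3/2 + 3*U
t(s) = (-5 + s)*(2 + s)/7 (t(s) = ((s - 5)*(s + 2))/7 = ((-5 + s)*(2 + s))/7 = (-5 + s)*(2 + s)/7)
L = 15 (L = (-10/7 - 3/7*0 + (⅐)*0²)*(-3/2 + 3*(-3)) = (-10/7 + 0 + (⅐)*0)*(-3/2 - 9) = (-10/7 + 0 + 0)*(-21/2) = -10/7*(-21/2) = 15)
((181 - 1*42) + L)² = ((181 - 1*42) + 15)² = ((181 - 42) + 15)² = (139 + 15)² = 154² = 23716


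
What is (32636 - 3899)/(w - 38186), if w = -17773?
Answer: -9579/18653 ≈ -0.51354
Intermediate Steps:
(32636 - 3899)/(w - 38186) = (32636 - 3899)/(-17773 - 38186) = 28737/(-55959) = 28737*(-1/55959) = -9579/18653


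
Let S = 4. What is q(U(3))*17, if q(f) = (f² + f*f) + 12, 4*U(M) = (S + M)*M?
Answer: 9129/8 ≈ 1141.1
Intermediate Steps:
U(M) = M*(4 + M)/4 (U(M) = ((4 + M)*M)/4 = (M*(4 + M))/4 = M*(4 + M)/4)
q(f) = 12 + 2*f² (q(f) = (f² + f²) + 12 = 2*f² + 12 = 12 + 2*f²)
q(U(3))*17 = (12 + 2*((¼)*3*(4 + 3))²)*17 = (12 + 2*((¼)*3*7)²)*17 = (12 + 2*(21/4)²)*17 = (12 + 2*(441/16))*17 = (12 + 441/8)*17 = (537/8)*17 = 9129/8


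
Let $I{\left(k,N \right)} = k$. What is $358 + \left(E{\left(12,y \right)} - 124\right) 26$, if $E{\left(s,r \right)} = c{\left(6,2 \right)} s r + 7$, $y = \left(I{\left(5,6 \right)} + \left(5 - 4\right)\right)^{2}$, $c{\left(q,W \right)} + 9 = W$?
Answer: $-81308$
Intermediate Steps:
$c{\left(q,W \right)} = -9 + W$
$y = 36$ ($y = \left(5 + \left(5 - 4\right)\right)^{2} = \left(5 + 1\right)^{2} = 6^{2} = 36$)
$E{\left(s,r \right)} = 7 - 7 r s$ ($E{\left(s,r \right)} = \left(-9 + 2\right) s r + 7 = - 7 s r + 7 = - 7 r s + 7 = 7 - 7 r s$)
$358 + \left(E{\left(12,y \right)} - 124\right) 26 = 358 + \left(\left(7 - 252 \cdot 12\right) - 124\right) 26 = 358 + \left(\left(7 - 3024\right) - 124\right) 26 = 358 + \left(-3017 - 124\right) 26 = 358 - 81666 = -81308$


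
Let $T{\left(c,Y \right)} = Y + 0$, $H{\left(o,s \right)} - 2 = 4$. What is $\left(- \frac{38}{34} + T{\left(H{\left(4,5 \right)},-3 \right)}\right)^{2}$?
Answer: $\frac{4900}{289} \approx 16.955$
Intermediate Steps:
$H{\left(o,s \right)} = 6$ ($H{\left(o,s \right)} = 2 + 4 = 6$)
$T{\left(c,Y \right)} = Y$
$\left(- \frac{38}{34} + T{\left(H{\left(4,5 \right)},-3 \right)}\right)^{2} = \left(- \frac{38}{34} - 3\right)^{2} = \left(\left(-38\right) \frac{1}{34} - 3\right)^{2} = \left(- \frac{19}{17} - 3\right)^{2} = \left(- \frac{70}{17}\right)^{2} = \frac{4900}{289}$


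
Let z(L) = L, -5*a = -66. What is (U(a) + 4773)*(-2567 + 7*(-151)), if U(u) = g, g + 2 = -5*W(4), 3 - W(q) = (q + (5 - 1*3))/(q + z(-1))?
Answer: -17271984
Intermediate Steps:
a = 66/5 (a = -1/5*(-66) = 66/5 ≈ 13.200)
W(q) = 3 - (2 + q)/(-1 + q) (W(q) = 3 - (q + (5 - 1*3))/(q - 1) = 3 - (q + (5 - 3))/(-1 + q) = 3 - (q + 2)/(-1 + q) = 3 - (2 + q)/(-1 + q))
g = -7 (g = -2 - 5*(-5 + 2*4)/(-1 + 4) = -2 - 5*(-5 + 8)/3 = -2 - 5*3/3 = -2 - 5*1 = -2 - 5 = -7)
U(u) = -7
(U(a) + 4773)*(-2567 + 7*(-151)) = (-7 + 4773)*(-2567 + 7*(-151)) = 4766*(-2567 - 1057) = 4766*(-3624) = -17271984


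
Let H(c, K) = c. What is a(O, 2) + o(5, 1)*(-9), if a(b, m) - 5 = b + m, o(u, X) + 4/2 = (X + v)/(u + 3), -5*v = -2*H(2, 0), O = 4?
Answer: 1079/40 ≈ 26.975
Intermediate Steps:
v = ⅘ (v = -(-2)*2/5 = -⅕*(-4) = ⅘ ≈ 0.80000)
o(u, X) = -2 + (⅘ + X)/(3 + u) (o(u, X) = -2 + (X + ⅘)/(u + 3) = -2 + (⅘ + X)/(3 + u))
a(b, m) = 5 + b + m (a(b, m) = 5 + (b + m) = 5 + b + m)
a(O, 2) + o(5, 1)*(-9) = (5 + 4 + 2) + ((-26/5 + 1 - 2*5)/(3 + 5))*(-9) = 11 + ((-26/5 + 1 - 10)/8)*(-9) = 11 + ((⅛)*(-71/5))*(-9) = 11 - 71/40*(-9) = 11 + 639/40 = 1079/40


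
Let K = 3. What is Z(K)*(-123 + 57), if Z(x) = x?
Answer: -198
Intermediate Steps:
Z(K)*(-123 + 57) = 3*(-123 + 57) = 3*(-66) = -198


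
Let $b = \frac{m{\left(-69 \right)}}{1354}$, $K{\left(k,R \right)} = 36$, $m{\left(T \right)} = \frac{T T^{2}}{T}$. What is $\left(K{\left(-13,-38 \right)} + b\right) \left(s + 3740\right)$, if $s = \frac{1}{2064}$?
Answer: $\frac{137674803435}{931552} \approx 1.4779 \cdot 10^{5}$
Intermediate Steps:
$m{\left(T \right)} = T^{2}$ ($m{\left(T \right)} = \frac{T^{3}}{T} = T^{2}$)
$s = \frac{1}{2064} \approx 0.0004845$
$b = \frac{4761}{1354}$ ($b = \frac{\left(-69\right)^{2}}{1354} = 4761 \cdot \frac{1}{1354} = \frac{4761}{1354} \approx 3.5162$)
$\left(K{\left(-13,-38 \right)} + b\right) \left(s + 3740\right) = \left(36 + \frac{4761}{1354}\right) \left(\frac{1}{2064} + 3740\right) = \frac{53505}{1354} \cdot \frac{7719361}{2064} = \frac{137674803435}{931552}$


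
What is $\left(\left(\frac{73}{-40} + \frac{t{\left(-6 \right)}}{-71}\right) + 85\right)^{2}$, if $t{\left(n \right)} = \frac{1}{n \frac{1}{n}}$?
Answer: $\frac{55779575329}{8065600} \approx 6915.7$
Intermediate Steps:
$t{\left(n \right)} = 1$ ($t{\left(n \right)} = 1^{-1} = 1$)
$\left(\left(\frac{73}{-40} + \frac{t{\left(-6 \right)}}{-71}\right) + 85\right)^{2} = \left(\left(\frac{73}{-40} + 1 \frac{1}{-71}\right) + 85\right)^{2} = \left(\left(73 \left(- \frac{1}{40}\right) + 1 \left(- \frac{1}{71}\right)\right) + 85\right)^{2} = \left(\left(- \frac{73}{40} - \frac{1}{71}\right) + 85\right)^{2} = \left(- \frac{5223}{2840} + 85\right)^{2} = \left(\frac{236177}{2840}\right)^{2} = \frac{55779575329}{8065600}$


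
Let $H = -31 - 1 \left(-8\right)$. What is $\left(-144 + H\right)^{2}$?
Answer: $27889$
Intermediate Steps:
$H = -23$ ($H = -31 - -8 = -31 + 8 = -23$)
$\left(-144 + H\right)^{2} = \left(-144 - 23\right)^{2} = \left(-167\right)^{2} = 27889$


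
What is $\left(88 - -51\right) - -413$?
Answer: $552$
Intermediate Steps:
$\left(88 - -51\right) - -413 = \left(88 + 51\right) + 413 = 139 + 413 = 552$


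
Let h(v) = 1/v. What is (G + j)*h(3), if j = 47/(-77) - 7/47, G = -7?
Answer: -28081/10857 ≈ -2.5864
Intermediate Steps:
j = -2748/3619 (j = 47*(-1/77) - 7*1/47 = -47/77 - 7/47 = -2748/3619 ≈ -0.75933)
(G + j)*h(3) = (-7 - 2748/3619)/3 = -28081/3619*1/3 = -28081/10857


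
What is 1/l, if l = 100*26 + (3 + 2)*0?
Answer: 1/2600 ≈ 0.00038462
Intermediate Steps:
l = 2600 (l = 2600 + 5*0 = 2600 + 0 = 2600)
1/l = 1/2600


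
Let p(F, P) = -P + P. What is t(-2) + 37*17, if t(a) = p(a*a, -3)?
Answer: 629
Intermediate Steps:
p(F, P) = 0
t(a) = 0
t(-2) + 37*17 = 0 + 37*17 = 0 + 629 = 629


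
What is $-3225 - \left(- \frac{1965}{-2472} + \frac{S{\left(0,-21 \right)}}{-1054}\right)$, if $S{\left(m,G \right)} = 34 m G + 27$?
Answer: $- \frac{1400783861}{434248} \approx -3225.8$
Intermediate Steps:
$S{\left(m,G \right)} = 27 + 34 G m$ ($S{\left(m,G \right)} = 34 G m + 27 = 27 + 34 G m$)
$-3225 - \left(- \frac{1965}{-2472} + \frac{S{\left(0,-21 \right)}}{-1054}\right) = -3225 - \left(- \frac{1965}{-2472} + \frac{27 + 34 \left(-21\right) 0}{-1054}\right) = -3225 - \left(\left(-1965\right) \left(- \frac{1}{2472}\right) + \left(27 + 0\right) \left(- \frac{1}{1054}\right)\right) = -3225 - \left(\frac{655}{824} + 27 \left(- \frac{1}{1054}\right)\right) = -3225 - \left(\frac{655}{824} - \frac{27}{1054}\right) = -3225 - \frac{334061}{434248} = - \frac{1400783861}{434248}$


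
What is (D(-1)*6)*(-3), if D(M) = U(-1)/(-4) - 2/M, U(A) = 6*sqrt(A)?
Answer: -36 + 27*I ≈ -36.0 + 27.0*I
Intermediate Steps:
D(M) = -2/M - 3*I/2 (D(M) = (6*sqrt(-1))/(-4) - 2/M = (6*I)*(-1/4) - 2/M = -3*I/2 - 2/M = -2/M - 3*I/2)
(D(-1)*6)*(-3) = ((-2/(-1) - 3*I/2)*6)*(-3) = ((-2*(-1) - 3*I/2)*6)*(-3) = ((2 - 3*I/2)*6)*(-3) = (12 - 9*I)*(-3) = -36 + 27*I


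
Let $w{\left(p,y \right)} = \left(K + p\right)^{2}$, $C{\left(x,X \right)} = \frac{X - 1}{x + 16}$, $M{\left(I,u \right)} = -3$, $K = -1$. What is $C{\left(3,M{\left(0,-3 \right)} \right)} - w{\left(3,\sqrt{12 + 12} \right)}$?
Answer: $- \frac{80}{19} \approx -4.2105$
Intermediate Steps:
$C{\left(x,X \right)} = \frac{-1 + X}{16 + x}$
$w{\left(p,y \right)} = \left(-1 + p\right)^{2}$
$C{\left(3,M{\left(0,-3 \right)} \right)} - w{\left(3,\sqrt{12 + 12} \right)} = \frac{-1 - 3}{16 + 3} - \left(-1 + 3\right)^{2} = \frac{1}{19} \left(-4\right) - 2^{2} = \frac{1}{19} \left(-4\right) - 4 = - \frac{4}{19} - 4 = - \frac{80}{19}$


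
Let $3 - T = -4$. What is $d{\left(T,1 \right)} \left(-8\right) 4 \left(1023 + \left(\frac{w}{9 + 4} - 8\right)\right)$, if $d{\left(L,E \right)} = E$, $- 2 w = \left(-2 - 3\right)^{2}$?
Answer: $- \frac{421840}{13} \approx -32449.0$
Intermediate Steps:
$T = 7$ ($T = 3 - -4 = 3 + 4 = 7$)
$w = - \frac{25}{2}$ ($w = - \frac{\left(-2 - 3\right)^{2}}{2} = - \frac{\left(-5\right)^{2}}{2} = \left(- \frac{1}{2}\right) 25 = - \frac{25}{2} \approx -12.5$)
$d{\left(T,1 \right)} \left(-8\right) 4 \left(1023 + \left(\frac{w}{9 + 4} - 8\right)\right) = 1 \left(-8\right) 4 \left(1023 - \left(8 - \frac{1}{9 + 4} \left(- \frac{25}{2}\right)\right)\right) = \left(-8\right) 4 \left(1023 - \left(8 - \frac{1}{13} \left(- \frac{25}{2}\right)\right)\right) = - 32 \left(1023 + \left(\frac{1}{13} \left(- \frac{25}{2}\right) - 8\right)\right) = - 32 \left(1023 - \frac{233}{26}\right) = \left(-32\right) \frac{26365}{26} = - \frac{421840}{13}$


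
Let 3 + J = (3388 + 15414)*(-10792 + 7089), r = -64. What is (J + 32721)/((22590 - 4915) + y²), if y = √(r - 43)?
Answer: -4349443/1098 ≈ -3961.2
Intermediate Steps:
J = -69623809 (J = -3 + (3388 + 15414)*(-10792 + 7089) = -3 + 18802*(-3703) = -3 - 69623806 = -69623809)
y = I*√107 (y = √(-64 - 43) = √(-107) = I*√107 ≈ 10.344*I)
(J + 32721)/((22590 - 4915) + y²) = (-69623809 + 32721)/((22590 - 4915) + (I*√107)²) = -69591088/(17675 - 107) = -69591088/17568 = -69591088*1/17568 = -4349443/1098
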